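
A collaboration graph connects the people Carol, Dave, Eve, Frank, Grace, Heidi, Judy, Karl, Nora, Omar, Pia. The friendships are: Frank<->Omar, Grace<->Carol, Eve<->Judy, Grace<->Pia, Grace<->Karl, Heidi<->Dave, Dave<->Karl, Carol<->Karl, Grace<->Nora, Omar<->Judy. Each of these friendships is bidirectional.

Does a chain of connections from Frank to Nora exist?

No

Explore from Frank.
Distance 1: reach Omar.
Distance 2: reach Judy.
Distance 3: reach Eve.
The search is exhausted without reaching Nora; it lies in a different component.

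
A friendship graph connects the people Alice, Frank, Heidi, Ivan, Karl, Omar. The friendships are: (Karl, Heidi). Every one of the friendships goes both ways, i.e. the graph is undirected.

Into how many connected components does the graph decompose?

From Alice: component {Alice}.
From Frank: component {Frank}.
From Heidi: component {Heidi, Karl}.
From Ivan: component {Ivan}.
From Omar: component {Omar}.
That's 5 components.

5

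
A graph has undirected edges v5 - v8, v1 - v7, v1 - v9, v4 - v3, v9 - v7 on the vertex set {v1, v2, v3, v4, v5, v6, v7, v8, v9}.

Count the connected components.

5

From v1: component {v1, v7, v9}.
From v2: component {v2}.
From v3: component {v3, v4}.
From v5: component {v5, v8}.
From v6: component {v6}.
That's 5 components.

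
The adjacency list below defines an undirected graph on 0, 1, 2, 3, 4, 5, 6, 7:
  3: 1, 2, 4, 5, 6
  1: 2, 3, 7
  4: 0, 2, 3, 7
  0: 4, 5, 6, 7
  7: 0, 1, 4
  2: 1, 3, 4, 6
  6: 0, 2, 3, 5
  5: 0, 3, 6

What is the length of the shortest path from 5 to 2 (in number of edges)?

Distance 0: 5.
Distance 1: 0, 3, 6.
Distance 2: 1, 2, 4, 7 — contains 2.

2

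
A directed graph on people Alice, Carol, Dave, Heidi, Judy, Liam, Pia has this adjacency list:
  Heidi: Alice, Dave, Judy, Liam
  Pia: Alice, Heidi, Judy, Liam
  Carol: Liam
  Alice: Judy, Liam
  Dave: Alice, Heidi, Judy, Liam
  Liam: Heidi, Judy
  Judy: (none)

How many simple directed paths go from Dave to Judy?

Dave→Alice→Judy
Dave→Alice→Liam→Heidi→Judy
Dave→Alice→Liam→Judy
Dave→Heidi→Alice→Judy
Dave→Heidi→Alice→Liam→Judy
Dave→Heidi→Judy
Dave→Heidi→Liam→Judy
Dave→Judy
Dave→Liam→Heidi→Alice→Judy
Dave→Liam→Heidi→Judy
Dave→Liam→Judy

11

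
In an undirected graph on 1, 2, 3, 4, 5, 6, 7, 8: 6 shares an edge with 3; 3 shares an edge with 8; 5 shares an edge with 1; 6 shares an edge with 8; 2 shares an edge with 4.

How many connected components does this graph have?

4

From 1: component {1, 5}.
From 2: component {2, 4}.
From 3: component {3, 6, 8}.
From 7: component {7}.
That's 4 components.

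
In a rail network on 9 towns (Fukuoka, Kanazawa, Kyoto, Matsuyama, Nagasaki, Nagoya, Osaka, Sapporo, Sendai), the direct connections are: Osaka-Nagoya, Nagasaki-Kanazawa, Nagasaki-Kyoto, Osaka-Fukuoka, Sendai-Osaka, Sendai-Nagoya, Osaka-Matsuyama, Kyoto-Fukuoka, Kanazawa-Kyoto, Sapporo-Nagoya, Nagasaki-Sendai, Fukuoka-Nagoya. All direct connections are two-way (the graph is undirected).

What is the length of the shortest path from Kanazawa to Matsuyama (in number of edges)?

Distance 0: Kanazawa.
Distance 1: Kyoto, Nagasaki.
Distance 2: Fukuoka, Sendai.
Distance 3: Nagoya, Osaka.
Distance 4: Matsuyama, Sapporo — contains Matsuyama.

4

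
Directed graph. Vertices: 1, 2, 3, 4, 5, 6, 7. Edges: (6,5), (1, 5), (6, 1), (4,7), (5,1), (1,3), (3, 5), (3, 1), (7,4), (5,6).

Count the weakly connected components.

3

From 1: component {1, 3, 5, 6}.
From 2: component {2}.
From 4: component {4, 7}.
That's 3 components.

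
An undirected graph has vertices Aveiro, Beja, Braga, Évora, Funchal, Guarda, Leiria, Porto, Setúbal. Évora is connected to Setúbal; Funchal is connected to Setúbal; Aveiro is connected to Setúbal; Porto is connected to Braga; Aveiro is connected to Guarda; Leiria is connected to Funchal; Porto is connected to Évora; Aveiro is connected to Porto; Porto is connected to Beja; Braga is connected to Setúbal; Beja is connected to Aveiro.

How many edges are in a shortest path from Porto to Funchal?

3

Distance 0: Porto.
Distance 1: Aveiro, Beja, Braga, Évora.
Distance 2: Guarda, Setúbal.
Distance 3: Funchal — contains Funchal.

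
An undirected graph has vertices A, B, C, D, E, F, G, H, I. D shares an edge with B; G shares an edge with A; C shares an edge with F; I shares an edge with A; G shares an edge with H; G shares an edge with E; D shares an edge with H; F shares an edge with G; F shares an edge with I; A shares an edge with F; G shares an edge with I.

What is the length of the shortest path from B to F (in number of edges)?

4

Distance 0: B.
Distance 1: D.
Distance 2: H.
Distance 3: G.
Distance 4: A, E, F, I — contains F.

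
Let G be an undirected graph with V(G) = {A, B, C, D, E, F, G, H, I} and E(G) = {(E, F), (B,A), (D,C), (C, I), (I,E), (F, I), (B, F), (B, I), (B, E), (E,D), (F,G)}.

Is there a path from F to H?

No

Explore from F.
Distance 1: reach B, E, G, I.
Distance 2: reach A, C, D.
The search is exhausted without reaching H; it lies in a different component.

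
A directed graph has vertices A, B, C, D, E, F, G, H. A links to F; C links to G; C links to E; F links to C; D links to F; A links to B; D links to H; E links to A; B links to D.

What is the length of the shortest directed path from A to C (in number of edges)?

Distance 0: A.
Distance 1: B, F.
Distance 2: C, D — contains C.

2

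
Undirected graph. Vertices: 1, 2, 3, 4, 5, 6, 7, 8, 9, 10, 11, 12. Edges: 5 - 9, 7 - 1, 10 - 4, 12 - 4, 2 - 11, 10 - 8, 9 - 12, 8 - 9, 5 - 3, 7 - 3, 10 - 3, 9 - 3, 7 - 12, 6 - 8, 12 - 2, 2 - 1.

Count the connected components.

1

From 1: component {1, 2, 3, 4, 5, 6, 7, 8, 9, 10, 11, 12}.
That's 1 component.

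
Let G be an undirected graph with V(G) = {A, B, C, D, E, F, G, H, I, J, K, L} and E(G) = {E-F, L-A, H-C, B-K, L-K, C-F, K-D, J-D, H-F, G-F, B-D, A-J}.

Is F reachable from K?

No

Explore from K.
Distance 1: reach B, D, L.
Distance 2: reach A, J.
The search is exhausted without reaching F; it lies in a different component.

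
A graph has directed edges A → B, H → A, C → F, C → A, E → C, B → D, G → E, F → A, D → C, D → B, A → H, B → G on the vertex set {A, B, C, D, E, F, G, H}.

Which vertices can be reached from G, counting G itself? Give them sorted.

Start at G.
Its neighbours: E.
Then their neighbours: C.
Then next layer: A, F.
Then next layer: B, H.
Then next layer: D.
Every vertex is now reached.

A, B, C, D, E, F, G, H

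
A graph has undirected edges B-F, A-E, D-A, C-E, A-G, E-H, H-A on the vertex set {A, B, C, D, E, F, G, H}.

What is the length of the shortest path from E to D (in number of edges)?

2

Distance 0: E.
Distance 1: A, C, H.
Distance 2: D, G — contains D.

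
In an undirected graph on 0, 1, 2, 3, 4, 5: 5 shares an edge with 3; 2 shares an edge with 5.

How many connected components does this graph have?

4

From 0: component {0}.
From 1: component {1}.
From 2: component {2, 3, 5}.
From 4: component {4}.
That's 4 components.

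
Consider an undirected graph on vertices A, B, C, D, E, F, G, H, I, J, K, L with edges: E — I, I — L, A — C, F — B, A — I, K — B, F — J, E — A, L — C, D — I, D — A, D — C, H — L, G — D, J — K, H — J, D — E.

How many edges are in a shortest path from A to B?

6

Distance 0: A.
Distance 1: C, D, E, I.
Distance 2: G, L.
Distance 3: H.
Distance 4: J.
Distance 5: F, K.
Distance 6: B — contains B.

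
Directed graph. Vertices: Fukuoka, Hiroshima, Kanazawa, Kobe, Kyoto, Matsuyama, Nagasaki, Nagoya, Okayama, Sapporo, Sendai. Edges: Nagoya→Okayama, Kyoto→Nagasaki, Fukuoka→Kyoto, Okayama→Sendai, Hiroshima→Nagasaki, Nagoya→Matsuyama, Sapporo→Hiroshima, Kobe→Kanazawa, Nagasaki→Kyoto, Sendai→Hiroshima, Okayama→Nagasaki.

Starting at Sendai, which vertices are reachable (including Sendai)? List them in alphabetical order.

Hiroshima, Kyoto, Nagasaki, Sendai

Start at Sendai.
Its neighbours: Hiroshima.
Then their neighbours: Nagasaki.
Then next layer: Kyoto.
Nothing further is reachable.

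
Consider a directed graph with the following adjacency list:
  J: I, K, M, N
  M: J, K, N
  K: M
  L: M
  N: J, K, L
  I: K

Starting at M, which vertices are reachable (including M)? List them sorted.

Start at M.
Its neighbours: J, K, N.
Then their neighbours: I, L.
Every vertex is now reached.

I, J, K, L, M, N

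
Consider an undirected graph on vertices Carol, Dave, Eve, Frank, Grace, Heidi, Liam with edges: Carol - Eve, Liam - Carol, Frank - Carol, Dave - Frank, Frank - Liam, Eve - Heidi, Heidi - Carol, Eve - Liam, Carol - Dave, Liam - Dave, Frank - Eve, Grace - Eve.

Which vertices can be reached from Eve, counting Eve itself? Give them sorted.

Carol, Dave, Eve, Frank, Grace, Heidi, Liam

Start at Eve.
Its neighbours: Carol, Frank, Grace, Heidi, Liam.
Then their neighbours: Dave.
Every vertex is now reached.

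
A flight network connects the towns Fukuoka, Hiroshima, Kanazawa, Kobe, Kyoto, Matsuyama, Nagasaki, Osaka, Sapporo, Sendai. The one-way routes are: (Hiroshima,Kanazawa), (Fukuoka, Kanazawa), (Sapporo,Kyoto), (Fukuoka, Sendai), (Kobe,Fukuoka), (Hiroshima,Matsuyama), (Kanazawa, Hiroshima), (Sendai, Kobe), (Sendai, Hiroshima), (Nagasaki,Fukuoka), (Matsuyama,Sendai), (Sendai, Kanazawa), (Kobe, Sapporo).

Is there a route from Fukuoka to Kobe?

Explore from Fukuoka.
Distance 1: reach Kanazawa, Sendai.
Distance 2: reach Hiroshima, Kobe.
Found Kobe.

Yes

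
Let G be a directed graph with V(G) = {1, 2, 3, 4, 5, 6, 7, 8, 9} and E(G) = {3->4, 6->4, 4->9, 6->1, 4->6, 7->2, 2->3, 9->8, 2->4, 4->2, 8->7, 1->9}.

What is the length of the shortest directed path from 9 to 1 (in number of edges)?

Distance 0: 9.
Distance 1: 8.
Distance 2: 7.
Distance 3: 2.
Distance 4: 3, 4.
Distance 5: 6.
Distance 6: 1 — contains 1.

6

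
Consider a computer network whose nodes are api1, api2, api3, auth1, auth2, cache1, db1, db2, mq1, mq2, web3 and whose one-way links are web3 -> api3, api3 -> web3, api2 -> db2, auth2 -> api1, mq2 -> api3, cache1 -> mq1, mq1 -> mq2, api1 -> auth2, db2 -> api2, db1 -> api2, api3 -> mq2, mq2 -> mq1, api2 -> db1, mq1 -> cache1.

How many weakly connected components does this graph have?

4

From api1: component {api1, auth2}.
From api2: component {api2, db1, db2}.
From api3: component {api3, cache1, mq1, mq2, web3}.
From auth1: component {auth1}.
That's 4 components.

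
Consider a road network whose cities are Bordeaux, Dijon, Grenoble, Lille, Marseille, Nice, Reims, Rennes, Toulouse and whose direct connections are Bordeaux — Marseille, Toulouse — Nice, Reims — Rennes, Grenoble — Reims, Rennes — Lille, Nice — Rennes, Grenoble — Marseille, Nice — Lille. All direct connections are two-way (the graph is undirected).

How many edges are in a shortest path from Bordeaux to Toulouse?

Distance 0: Bordeaux.
Distance 1: Marseille.
Distance 2: Grenoble.
Distance 3: Reims.
Distance 4: Rennes.
Distance 5: Lille, Nice.
Distance 6: Toulouse — contains Toulouse.

6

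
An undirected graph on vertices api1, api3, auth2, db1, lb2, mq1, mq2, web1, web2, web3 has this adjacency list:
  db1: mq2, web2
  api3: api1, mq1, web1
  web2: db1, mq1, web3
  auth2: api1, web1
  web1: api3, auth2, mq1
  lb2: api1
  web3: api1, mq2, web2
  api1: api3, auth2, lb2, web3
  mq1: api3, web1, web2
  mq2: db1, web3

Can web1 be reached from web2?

Yes

Explore from web2.
Distance 1: reach db1, mq1, web3.
Distance 2: reach api1, api3, mq2, web1.
Found web1.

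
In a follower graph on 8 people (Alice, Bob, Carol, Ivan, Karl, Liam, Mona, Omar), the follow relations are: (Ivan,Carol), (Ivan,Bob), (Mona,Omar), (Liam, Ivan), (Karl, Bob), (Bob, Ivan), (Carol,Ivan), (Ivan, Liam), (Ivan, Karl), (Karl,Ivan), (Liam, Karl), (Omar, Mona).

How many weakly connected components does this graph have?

3

From Alice: component {Alice}.
From Bob: component {Bob, Carol, Ivan, Karl, Liam}.
From Mona: component {Mona, Omar}.
That's 3 components.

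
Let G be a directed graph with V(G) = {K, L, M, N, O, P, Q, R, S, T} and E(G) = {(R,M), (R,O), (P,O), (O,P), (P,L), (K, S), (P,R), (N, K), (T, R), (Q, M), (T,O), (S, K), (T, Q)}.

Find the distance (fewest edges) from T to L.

Distance 0: T.
Distance 1: O, Q, R.
Distance 2: M, P.
Distance 3: L — contains L.

3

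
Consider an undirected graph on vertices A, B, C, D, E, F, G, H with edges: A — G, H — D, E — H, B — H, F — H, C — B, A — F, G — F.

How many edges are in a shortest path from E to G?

Distance 0: E.
Distance 1: H.
Distance 2: B, D, F.
Distance 3: A, C, G — contains G.

3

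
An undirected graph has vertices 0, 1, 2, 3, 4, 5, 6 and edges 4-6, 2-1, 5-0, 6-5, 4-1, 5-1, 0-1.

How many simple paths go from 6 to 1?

3

6–4–1
6–5–0–1
6–5–1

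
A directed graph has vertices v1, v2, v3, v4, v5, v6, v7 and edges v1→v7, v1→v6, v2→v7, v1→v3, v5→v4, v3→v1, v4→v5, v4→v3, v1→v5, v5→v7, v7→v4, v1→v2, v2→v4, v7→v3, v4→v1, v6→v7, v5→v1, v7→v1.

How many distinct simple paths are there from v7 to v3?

v7→v1→v2→v4→v3
v7→v1→v3
v7→v1→v5→v4→v3
v7→v3
v7→v4→v1→v3
v7→v4→v3
v7→v4→v5→v1→v3

7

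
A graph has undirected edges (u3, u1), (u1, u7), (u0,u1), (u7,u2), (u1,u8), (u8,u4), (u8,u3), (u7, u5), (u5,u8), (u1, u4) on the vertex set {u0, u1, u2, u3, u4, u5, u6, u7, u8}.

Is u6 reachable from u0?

Explore from u0.
Distance 1: reach u1.
Distance 2: reach u3, u4, u7, u8.
Distance 3: reach u2, u5.
The search is exhausted without reaching u6; it lies in a different component.

No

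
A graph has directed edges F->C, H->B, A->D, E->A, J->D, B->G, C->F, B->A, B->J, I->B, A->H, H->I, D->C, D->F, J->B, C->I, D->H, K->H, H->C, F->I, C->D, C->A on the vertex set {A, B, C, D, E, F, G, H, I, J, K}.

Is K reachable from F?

No

Explore from F.
Distance 1: reach C, I.
Distance 2: reach A, B, D.
Distance 3: reach G, H, J.
The search from F is exhausted; no directed path reaches K.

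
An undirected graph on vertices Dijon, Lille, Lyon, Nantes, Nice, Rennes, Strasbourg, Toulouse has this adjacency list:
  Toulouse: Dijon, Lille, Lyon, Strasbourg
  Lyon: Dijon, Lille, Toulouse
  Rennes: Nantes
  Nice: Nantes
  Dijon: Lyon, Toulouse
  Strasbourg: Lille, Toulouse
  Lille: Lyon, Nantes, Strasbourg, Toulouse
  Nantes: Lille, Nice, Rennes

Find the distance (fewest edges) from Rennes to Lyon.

Distance 0: Rennes.
Distance 1: Nantes.
Distance 2: Lille, Nice.
Distance 3: Lyon, Strasbourg, Toulouse — contains Lyon.

3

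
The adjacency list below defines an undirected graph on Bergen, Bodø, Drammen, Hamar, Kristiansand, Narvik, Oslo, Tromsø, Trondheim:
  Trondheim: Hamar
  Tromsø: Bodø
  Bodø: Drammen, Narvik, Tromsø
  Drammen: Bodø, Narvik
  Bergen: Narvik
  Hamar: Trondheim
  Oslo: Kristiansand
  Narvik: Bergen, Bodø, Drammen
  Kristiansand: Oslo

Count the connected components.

From Bergen: component {Bergen, Bodø, Drammen, Narvik, Tromsø}.
From Hamar: component {Hamar, Trondheim}.
From Kristiansand: component {Kristiansand, Oslo}.
That's 3 components.

3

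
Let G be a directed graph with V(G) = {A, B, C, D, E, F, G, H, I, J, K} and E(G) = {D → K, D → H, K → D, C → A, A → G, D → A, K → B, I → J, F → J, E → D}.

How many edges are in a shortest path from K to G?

3

Distance 0: K.
Distance 1: B, D.
Distance 2: A, H.
Distance 3: G — contains G.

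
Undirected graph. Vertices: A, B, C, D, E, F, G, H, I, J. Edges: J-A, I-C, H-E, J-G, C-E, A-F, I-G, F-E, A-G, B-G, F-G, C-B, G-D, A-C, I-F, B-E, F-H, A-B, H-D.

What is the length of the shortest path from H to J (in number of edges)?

3

Distance 0: H.
Distance 1: D, E, F.
Distance 2: A, B, C, G, I.
Distance 3: J — contains J.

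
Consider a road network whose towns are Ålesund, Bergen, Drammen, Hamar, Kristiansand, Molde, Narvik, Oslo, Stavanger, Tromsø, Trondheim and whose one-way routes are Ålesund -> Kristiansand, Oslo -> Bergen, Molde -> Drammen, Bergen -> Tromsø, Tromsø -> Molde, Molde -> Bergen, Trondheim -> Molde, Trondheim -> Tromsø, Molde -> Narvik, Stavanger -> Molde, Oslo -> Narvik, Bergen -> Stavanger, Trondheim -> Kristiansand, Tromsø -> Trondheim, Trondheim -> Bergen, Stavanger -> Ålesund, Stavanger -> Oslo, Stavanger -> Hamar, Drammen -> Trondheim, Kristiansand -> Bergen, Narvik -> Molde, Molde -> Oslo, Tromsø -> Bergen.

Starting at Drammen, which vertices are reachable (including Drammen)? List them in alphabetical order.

Ålesund, Bergen, Drammen, Hamar, Kristiansand, Molde, Narvik, Oslo, Stavanger, Tromsø, Trondheim

Start at Drammen.
Its neighbours: Trondheim.
Then their neighbours: Bergen, Kristiansand, Molde, Tromsø.
Then next layer: Narvik, Oslo, Stavanger.
Then next layer: Ålesund, Hamar.
Every vertex is now reached.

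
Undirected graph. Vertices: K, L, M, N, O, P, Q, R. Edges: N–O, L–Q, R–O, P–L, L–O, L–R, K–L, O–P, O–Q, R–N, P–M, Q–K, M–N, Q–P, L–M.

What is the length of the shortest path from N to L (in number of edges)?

2

Distance 0: N.
Distance 1: M, O, R.
Distance 2: L, P, Q — contains L.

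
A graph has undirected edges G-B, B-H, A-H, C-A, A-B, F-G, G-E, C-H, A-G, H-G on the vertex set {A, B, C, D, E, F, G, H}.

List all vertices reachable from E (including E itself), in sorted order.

Start at E.
Its neighbours: G.
Then their neighbours: A, B, F, H.
Then next layer: C.
Nothing further is reachable.

A, B, C, E, F, G, H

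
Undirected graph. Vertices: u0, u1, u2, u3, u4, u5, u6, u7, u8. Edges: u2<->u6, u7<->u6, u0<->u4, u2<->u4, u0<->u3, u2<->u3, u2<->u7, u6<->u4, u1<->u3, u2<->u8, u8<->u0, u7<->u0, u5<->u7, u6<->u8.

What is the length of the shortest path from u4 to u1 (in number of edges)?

Distance 0: u4.
Distance 1: u0, u2, u6.
Distance 2: u3, u7, u8.
Distance 3: u1, u5 — contains u1.

3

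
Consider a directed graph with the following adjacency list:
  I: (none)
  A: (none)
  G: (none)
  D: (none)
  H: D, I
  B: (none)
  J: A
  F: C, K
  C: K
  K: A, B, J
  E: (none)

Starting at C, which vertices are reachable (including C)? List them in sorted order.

Start at C.
Its neighbours: K.
Then their neighbours: A, B, J.
Nothing further is reachable.

A, B, C, J, K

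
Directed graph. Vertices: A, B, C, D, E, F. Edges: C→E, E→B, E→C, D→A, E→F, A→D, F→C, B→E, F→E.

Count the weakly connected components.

From A: component {A, D}.
From B: component {B, C, E, F}.
That's 2 components.

2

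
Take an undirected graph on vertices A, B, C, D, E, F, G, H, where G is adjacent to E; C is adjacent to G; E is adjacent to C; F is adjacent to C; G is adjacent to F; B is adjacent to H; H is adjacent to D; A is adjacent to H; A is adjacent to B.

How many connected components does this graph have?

From A: component {A, B, D, H}.
From C: component {C, E, F, G}.
That's 2 components.

2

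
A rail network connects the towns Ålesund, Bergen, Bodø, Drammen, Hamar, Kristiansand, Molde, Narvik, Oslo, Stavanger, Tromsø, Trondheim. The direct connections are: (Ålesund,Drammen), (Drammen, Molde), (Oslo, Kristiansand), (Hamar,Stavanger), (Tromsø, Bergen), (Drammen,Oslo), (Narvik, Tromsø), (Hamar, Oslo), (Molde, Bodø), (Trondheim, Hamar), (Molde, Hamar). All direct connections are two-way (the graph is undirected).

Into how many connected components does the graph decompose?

From Ålesund: component {Ålesund, Bodø, Drammen, Hamar, Kristiansand, Molde, Oslo, Stavanger, Trondheim}.
From Bergen: component {Bergen, Narvik, Tromsø}.
That's 2 components.

2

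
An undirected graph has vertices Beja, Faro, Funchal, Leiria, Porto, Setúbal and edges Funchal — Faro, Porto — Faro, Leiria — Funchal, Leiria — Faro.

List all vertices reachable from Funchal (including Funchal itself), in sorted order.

Faro, Funchal, Leiria, Porto

Start at Funchal.
Its neighbours: Faro, Leiria.
Then their neighbours: Porto.
Nothing further is reachable.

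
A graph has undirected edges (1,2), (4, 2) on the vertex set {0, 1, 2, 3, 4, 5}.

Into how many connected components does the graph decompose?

From 0: component {0}.
From 1: component {1, 2, 4}.
From 3: component {3}.
From 5: component {5}.
That's 4 components.

4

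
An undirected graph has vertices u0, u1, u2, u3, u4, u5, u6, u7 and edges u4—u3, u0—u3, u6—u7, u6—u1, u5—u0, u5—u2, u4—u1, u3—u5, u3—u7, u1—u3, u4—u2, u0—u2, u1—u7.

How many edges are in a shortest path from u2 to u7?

Distance 0: u2.
Distance 1: u0, u4, u5.
Distance 2: u1, u3.
Distance 3: u6, u7 — contains u7.

3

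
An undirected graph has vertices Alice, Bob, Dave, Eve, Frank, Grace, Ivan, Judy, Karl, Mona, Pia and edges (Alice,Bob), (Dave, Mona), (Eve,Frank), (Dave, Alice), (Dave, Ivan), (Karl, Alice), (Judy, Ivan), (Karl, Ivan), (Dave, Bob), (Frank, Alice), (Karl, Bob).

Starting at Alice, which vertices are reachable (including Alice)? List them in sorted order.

Alice, Bob, Dave, Eve, Frank, Ivan, Judy, Karl, Mona

Start at Alice.
Its neighbours: Bob, Dave, Frank, Karl.
Then their neighbours: Eve, Ivan, Mona.
Then next layer: Judy.
Nothing further is reachable.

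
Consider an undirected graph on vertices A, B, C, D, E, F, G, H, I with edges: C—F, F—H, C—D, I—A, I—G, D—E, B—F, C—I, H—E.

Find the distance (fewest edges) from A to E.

Distance 0: A.
Distance 1: I.
Distance 2: C, G.
Distance 3: D, F.
Distance 4: B, E, H — contains E.

4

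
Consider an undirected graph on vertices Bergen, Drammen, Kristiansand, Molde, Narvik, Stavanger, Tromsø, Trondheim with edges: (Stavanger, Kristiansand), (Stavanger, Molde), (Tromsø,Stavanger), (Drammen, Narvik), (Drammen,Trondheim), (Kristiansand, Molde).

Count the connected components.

3

From Bergen: component {Bergen}.
From Drammen: component {Drammen, Narvik, Trondheim}.
From Kristiansand: component {Kristiansand, Molde, Stavanger, Tromsø}.
That's 3 components.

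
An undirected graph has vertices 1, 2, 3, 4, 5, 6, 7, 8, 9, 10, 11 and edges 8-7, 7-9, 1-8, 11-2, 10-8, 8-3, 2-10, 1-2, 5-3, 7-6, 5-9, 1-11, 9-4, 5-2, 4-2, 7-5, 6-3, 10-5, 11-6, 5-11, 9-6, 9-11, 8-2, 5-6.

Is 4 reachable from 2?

Explore from 2.
Distance 1: reach 1, 4, 5, 8, 10, 11.
Found 4.

Yes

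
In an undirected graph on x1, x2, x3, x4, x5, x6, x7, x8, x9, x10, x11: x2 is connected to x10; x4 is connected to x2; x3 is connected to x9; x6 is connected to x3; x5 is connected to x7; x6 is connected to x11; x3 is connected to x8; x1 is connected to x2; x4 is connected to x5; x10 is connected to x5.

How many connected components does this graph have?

2

From x1: component {x1, x2, x4, x5, x7, x10}.
From x3: component {x3, x6, x8, x9, x11}.
That's 2 components.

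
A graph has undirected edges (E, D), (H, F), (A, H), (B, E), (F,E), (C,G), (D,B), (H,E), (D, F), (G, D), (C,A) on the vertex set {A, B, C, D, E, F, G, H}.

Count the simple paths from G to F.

G–C–A–H–E–B–D–F
G–C–A–H–E–D–F
G–C–A–H–E–F
G–C–A–H–F
G–D–B–E–F
G–D–B–E–H–F
G–D–E–F
G–D–E–H–F
G–D–F

9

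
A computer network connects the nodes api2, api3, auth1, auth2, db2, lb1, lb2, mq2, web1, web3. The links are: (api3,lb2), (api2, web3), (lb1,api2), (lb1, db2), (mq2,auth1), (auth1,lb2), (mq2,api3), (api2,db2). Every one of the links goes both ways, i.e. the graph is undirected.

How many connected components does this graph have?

From api2: component {api2, db2, lb1, web3}.
From api3: component {api3, auth1, lb2, mq2}.
From auth2: component {auth2}.
From web1: component {web1}.
That's 4 components.

4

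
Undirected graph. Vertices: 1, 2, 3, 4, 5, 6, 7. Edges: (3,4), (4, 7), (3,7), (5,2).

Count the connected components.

From 1: component {1}.
From 2: component {2, 5}.
From 3: component {3, 4, 7}.
From 6: component {6}.
That's 4 components.

4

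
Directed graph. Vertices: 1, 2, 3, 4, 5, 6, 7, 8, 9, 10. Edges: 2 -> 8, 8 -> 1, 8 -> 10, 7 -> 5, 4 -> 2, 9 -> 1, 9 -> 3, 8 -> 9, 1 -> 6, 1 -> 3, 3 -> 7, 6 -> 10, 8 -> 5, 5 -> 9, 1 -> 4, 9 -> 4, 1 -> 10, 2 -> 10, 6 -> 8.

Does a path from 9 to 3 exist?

Explore from 9.
Distance 1: reach 1, 3, 4.
Found 3.

Yes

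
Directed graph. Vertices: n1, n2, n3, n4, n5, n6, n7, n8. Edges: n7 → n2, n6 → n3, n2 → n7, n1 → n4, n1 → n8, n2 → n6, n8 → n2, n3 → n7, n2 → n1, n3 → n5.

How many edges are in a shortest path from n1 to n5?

Distance 0: n1.
Distance 1: n4, n8.
Distance 2: n2.
Distance 3: n6, n7.
Distance 4: n3.
Distance 5: n5 — contains n5.

5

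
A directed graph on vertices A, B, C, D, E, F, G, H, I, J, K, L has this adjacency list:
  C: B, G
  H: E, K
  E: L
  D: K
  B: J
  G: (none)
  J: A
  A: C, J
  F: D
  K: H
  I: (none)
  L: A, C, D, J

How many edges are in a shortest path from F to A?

6

Distance 0: F.
Distance 1: D.
Distance 2: K.
Distance 3: H.
Distance 4: E.
Distance 5: L.
Distance 6: A, C, J — contains A.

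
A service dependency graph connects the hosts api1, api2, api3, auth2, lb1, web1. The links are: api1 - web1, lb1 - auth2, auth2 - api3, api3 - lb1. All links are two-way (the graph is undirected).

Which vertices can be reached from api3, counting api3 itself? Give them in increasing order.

Start at api3.
Its neighbours: auth2, lb1.
Nothing further is reachable.

api3, auth2, lb1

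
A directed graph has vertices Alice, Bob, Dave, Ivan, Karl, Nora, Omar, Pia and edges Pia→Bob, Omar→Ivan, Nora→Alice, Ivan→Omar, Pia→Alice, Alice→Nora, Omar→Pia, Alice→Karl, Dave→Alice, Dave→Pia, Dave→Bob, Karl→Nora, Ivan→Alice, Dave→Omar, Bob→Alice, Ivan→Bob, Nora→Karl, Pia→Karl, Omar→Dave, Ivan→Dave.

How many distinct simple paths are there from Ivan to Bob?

7

Ivan→Bob
Ivan→Dave→Bob
Ivan→Dave→Omar→Pia→Bob
Ivan→Dave→Pia→Bob
Ivan→Omar→Dave→Bob
Ivan→Omar→Dave→Pia→Bob
Ivan→Omar→Pia→Bob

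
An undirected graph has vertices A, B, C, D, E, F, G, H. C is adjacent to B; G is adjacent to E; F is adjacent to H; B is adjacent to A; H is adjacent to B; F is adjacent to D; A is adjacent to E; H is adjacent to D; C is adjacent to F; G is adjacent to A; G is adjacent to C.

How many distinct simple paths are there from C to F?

7

C–B–H–D–F
C–B–H–F
C–F
C–G–A–B–H–D–F
C–G–A–B–H–F
C–G–E–A–B–H–D–F
C–G–E–A–B–H–F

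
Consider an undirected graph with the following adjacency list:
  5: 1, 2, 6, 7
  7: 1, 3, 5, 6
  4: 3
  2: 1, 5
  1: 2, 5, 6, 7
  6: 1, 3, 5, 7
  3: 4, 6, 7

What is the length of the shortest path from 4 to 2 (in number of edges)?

Distance 0: 4.
Distance 1: 3.
Distance 2: 6, 7.
Distance 3: 1, 5.
Distance 4: 2 — contains 2.

4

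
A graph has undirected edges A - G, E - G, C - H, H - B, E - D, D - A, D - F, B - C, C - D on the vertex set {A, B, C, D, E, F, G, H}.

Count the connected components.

From A: component {A, B, C, D, E, F, G, H}.
That's 1 component.

1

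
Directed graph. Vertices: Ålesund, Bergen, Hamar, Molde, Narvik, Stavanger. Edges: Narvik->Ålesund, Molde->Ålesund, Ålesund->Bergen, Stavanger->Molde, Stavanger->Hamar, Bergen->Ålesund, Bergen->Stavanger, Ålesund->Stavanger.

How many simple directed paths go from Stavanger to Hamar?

Stavanger→Hamar

1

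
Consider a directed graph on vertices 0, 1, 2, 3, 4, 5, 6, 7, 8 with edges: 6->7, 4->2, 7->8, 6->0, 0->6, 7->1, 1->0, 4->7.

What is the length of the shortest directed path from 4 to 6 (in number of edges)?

Distance 0: 4.
Distance 1: 2, 7.
Distance 2: 1, 8.
Distance 3: 0.
Distance 4: 6 — contains 6.

4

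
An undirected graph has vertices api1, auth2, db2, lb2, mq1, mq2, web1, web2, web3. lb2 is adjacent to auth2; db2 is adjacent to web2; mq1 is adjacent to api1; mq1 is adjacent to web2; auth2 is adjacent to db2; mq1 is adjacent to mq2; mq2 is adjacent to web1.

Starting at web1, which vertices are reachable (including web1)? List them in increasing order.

api1, auth2, db2, lb2, mq1, mq2, web1, web2

Start at web1.
Its neighbours: mq2.
Then their neighbours: mq1.
Then next layer: api1, web2.
Then next layer: db2.
Then next layer: auth2.
Then next layer: lb2.
Nothing further is reachable.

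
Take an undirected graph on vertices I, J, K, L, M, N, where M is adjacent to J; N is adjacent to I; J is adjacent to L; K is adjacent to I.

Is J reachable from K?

Explore from K.
Distance 1: reach I.
Distance 2: reach N.
The search is exhausted without reaching J; it lies in a different component.

No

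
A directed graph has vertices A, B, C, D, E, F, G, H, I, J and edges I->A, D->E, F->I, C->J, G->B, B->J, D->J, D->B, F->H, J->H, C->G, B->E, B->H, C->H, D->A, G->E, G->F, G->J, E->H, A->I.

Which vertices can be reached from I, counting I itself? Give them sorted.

Start at I.
Its neighbours: A.
Nothing further is reachable.

A, I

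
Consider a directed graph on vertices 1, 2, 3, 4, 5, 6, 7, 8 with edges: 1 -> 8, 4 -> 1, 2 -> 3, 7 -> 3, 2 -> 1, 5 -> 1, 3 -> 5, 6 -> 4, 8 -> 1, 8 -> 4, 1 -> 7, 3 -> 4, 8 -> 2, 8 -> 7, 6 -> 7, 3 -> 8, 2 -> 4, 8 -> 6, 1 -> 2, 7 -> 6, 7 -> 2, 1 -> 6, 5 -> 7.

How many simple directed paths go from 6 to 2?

13

6→4→1→2
6→4→1→7→2
6→4→1→7→3→8→2
6→4→1→8→2
6→4→1→8→7→2
6→7→2
6→7→3→4→1→2
6→7→3→4→1→8→2
6→7→3→5→1→2
6→7→3→5→1→8→2
6→7→3→8→1→2
6→7→3→8→2
6→7→3→8→4→1→2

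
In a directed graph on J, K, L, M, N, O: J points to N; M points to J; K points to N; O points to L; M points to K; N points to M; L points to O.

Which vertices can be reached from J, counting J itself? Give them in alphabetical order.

Start at J.
Its neighbours: N.
Then their neighbours: M.
Then next layer: K.
Nothing further is reachable.

J, K, M, N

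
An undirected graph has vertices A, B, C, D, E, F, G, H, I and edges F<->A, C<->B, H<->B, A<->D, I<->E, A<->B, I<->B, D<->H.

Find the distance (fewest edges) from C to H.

Distance 0: C.
Distance 1: B.
Distance 2: A, H, I — contains H.

2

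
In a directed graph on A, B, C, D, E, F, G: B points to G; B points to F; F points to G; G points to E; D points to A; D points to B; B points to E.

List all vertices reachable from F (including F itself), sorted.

E, F, G

Start at F.
Its neighbours: G.
Then their neighbours: E.
Nothing further is reachable.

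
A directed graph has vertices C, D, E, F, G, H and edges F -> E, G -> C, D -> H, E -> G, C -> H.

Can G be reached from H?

H has no outgoing edges, so nothing is reachable from it.

No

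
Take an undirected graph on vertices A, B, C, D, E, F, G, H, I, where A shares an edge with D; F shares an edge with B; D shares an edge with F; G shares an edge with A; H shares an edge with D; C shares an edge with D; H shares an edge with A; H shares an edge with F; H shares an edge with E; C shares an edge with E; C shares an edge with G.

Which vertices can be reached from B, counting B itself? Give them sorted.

Start at B.
Its neighbours: F.
Then their neighbours: D, H.
Then next layer: A, C, E.
Then next layer: G.
Nothing further is reachable.

A, B, C, D, E, F, G, H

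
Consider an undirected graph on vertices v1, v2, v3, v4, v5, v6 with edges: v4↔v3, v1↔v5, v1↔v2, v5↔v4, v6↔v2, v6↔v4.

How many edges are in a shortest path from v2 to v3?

Distance 0: v2.
Distance 1: v1, v6.
Distance 2: v4, v5.
Distance 3: v3 — contains v3.

3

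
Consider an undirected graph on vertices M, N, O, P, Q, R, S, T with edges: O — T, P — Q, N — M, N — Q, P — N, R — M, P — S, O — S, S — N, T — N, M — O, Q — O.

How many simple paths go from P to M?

16

P–N–M
P–N–Q–O–M
P–N–S–O–M
P–N–T–O–M
P–Q–N–M
P–Q–N–S–O–M
P–Q–N–T–O–M
P–Q–O–M
... and 8 more.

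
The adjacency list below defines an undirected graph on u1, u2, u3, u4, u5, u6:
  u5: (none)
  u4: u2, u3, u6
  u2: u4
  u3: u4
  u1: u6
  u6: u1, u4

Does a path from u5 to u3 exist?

No

u5 has no edges, so nothing is reachable from it.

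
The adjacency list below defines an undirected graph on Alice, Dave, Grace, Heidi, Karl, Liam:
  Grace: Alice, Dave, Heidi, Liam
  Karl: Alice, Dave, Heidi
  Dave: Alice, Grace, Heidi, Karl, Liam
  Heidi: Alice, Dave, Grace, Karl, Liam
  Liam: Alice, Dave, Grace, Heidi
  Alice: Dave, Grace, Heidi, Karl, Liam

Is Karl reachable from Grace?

Explore from Grace.
Distance 1: reach Alice, Dave, Heidi, Liam.
Distance 2: reach Karl.
Found Karl.

Yes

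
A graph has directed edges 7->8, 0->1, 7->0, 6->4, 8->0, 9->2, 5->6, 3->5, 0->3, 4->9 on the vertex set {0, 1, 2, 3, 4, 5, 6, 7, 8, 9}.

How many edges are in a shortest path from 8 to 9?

6

Distance 0: 8.
Distance 1: 0.
Distance 2: 1, 3.
Distance 3: 5.
Distance 4: 6.
Distance 5: 4.
Distance 6: 9 — contains 9.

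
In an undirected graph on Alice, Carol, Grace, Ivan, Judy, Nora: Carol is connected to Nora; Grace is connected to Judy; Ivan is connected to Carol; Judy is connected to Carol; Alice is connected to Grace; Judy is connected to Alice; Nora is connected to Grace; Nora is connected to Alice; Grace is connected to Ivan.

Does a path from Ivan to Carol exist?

Explore from Ivan.
Distance 1: reach Carol, Grace.
Found Carol.

Yes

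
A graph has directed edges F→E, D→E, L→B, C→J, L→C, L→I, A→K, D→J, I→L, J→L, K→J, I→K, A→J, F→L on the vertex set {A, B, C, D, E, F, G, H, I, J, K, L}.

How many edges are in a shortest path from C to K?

Distance 0: C.
Distance 1: J.
Distance 2: L.
Distance 3: B, I.
Distance 4: K — contains K.

4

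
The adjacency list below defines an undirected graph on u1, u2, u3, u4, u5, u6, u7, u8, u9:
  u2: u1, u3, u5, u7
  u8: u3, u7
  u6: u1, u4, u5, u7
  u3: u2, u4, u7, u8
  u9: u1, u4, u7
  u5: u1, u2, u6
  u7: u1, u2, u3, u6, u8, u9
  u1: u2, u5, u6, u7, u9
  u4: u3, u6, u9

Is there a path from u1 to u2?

Explore from u1.
Distance 1: reach u2, u5, u6, u7, u9.
Found u2.

Yes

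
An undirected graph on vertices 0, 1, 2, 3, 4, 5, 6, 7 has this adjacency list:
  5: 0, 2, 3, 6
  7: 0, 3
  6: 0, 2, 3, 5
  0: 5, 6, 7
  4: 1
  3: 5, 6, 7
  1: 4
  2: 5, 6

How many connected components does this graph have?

From 0: component {0, 2, 3, 5, 6, 7}.
From 1: component {1, 4}.
That's 2 components.

2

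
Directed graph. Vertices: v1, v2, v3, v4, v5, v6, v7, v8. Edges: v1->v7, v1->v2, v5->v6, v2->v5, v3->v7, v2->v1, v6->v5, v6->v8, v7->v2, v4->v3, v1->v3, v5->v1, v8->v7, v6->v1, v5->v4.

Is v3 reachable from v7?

Yes

Explore from v7.
Distance 1: reach v2.
Distance 2: reach v1, v5.
Distance 3: reach v3, v4, v6.
Found v3.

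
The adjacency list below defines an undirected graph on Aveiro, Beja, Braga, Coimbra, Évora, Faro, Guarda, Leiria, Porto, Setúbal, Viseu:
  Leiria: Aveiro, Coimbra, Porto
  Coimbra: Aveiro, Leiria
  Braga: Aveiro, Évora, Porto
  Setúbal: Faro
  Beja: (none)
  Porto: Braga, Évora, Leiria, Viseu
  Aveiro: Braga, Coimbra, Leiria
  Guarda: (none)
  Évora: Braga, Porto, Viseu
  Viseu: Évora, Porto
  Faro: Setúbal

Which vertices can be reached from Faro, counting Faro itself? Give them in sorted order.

Start at Faro.
Its neighbours: Setúbal.
Nothing further is reachable.

Faro, Setúbal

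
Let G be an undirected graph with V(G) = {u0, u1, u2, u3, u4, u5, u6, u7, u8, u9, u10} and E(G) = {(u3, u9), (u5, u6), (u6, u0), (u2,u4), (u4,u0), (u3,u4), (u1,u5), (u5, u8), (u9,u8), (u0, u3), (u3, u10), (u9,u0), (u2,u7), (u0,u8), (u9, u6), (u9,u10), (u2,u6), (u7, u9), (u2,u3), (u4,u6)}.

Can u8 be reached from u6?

Yes

Explore from u6.
Distance 1: reach u0, u2, u4, u5, u9.
Distance 2: reach u1, u3, u7, u8, u10.
Found u8.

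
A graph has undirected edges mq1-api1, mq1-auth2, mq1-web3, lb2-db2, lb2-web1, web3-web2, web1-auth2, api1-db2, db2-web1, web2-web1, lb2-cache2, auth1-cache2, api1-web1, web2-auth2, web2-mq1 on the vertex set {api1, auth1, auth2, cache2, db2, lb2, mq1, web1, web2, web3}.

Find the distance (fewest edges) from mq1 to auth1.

5

Distance 0: mq1.
Distance 1: api1, auth2, web2, web3.
Distance 2: db2, web1.
Distance 3: lb2.
Distance 4: cache2.
Distance 5: auth1 — contains auth1.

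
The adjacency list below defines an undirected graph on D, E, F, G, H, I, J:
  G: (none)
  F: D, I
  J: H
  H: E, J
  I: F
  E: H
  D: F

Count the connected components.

From D: component {D, F, I}.
From E: component {E, H, J}.
From G: component {G}.
That's 3 components.

3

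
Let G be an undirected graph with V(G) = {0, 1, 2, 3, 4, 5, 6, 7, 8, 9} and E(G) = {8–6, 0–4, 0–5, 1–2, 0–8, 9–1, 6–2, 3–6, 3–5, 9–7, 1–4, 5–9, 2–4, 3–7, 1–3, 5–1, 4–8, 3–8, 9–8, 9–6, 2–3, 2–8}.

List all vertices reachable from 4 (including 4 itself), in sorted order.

Start at 4.
Its neighbours: 0, 1, 2, 8.
Then their neighbours: 3, 5, 6, 9.
Then next layer: 7.
Every vertex is now reached.

0, 1, 2, 3, 4, 5, 6, 7, 8, 9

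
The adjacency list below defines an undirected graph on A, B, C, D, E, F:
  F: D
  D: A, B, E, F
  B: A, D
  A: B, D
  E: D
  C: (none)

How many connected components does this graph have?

2

From A: component {A, B, D, E, F}.
From C: component {C}.
That's 2 components.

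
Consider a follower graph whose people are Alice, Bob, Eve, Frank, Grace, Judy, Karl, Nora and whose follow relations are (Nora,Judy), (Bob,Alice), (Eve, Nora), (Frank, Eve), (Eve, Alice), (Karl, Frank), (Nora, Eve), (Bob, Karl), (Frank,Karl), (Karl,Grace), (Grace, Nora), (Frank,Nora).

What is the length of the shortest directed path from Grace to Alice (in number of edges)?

3

Distance 0: Grace.
Distance 1: Nora.
Distance 2: Eve, Judy.
Distance 3: Alice — contains Alice.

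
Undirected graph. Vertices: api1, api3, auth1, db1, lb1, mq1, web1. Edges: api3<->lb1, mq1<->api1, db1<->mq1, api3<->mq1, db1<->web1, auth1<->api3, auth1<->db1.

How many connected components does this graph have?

1

From api1: component {api1, api3, auth1, db1, lb1, mq1, web1}.
That's 1 component.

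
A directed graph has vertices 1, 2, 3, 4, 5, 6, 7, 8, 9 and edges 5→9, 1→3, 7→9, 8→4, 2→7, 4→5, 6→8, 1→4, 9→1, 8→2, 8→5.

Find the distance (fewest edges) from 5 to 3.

Distance 0: 5.
Distance 1: 9.
Distance 2: 1.
Distance 3: 3, 4 — contains 3.

3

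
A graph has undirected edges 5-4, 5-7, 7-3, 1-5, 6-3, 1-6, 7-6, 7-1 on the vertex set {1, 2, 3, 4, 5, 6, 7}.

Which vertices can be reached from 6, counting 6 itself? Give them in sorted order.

Start at 6.
Its neighbours: 1, 3, 7.
Then their neighbours: 5.
Then next layer: 4.
Nothing further is reachable.

1, 3, 4, 5, 6, 7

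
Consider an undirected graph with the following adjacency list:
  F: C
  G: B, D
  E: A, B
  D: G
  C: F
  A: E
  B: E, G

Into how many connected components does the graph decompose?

From A: component {A, B, D, E, G}.
From C: component {C, F}.
That's 2 components.

2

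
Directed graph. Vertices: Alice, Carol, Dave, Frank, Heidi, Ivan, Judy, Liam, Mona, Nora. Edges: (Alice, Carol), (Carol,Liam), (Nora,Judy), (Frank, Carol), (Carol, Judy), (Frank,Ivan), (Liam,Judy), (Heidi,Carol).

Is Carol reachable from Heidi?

Yes

Explore from Heidi.
Distance 1: reach Carol.
Found Carol.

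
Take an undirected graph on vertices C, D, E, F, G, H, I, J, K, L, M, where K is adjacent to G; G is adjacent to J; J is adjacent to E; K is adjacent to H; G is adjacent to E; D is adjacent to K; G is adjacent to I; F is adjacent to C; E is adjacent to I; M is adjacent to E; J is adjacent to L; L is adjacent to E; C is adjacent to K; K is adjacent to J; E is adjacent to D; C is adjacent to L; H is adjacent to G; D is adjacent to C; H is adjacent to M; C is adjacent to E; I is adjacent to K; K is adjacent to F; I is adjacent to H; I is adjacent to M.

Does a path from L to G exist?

Yes

Explore from L.
Distance 1: reach C, E, J.
Distance 2: reach D, F, G, I, K, M.
Found G.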